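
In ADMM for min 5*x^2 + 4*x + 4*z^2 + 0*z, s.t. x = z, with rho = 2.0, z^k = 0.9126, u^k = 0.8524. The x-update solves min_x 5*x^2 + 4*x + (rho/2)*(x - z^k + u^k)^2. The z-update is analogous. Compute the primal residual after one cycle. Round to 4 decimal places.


ADMM iteration with rho = 2.0, z^k = 0.9126, u^k = 0.8524
Step 1: x-update.
Minimize 5*x^2 + 4*x + (2.0/2)*(x - 0.9126 + 0.8524)^2
FOC: (2*5 + 2.0)*x = -4 + 2.0*(0.9126 - 0.8524)
x^{k+1} = -0.3233
Step 2: z-update.
Minimize 4*z^2 + 0*z + (2.0/2)*(-0.3233 - z + 0.8524)^2
FOC: (2*4 + 2.0)*z = 0 + 2.0*(-0.3233 + 0.8524)
z^{k+1} = 0.1058
Step 3: u-update.
u^{k+1} = 0.8524 - 0.3233 - 0.1058 = 0.4233
Step 4: Primal residual = |-0.3233 - 0.1058| = 0.4291


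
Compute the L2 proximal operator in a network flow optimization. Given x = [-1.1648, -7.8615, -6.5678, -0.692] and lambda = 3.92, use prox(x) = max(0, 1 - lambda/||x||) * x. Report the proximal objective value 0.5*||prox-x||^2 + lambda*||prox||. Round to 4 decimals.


Step 1: Compute ||x||.
||x|| = 10.3332
Step 2: Compute scaling factor.
scale = max(0, 1 - 3.92/10.3332) = 0.6206
Step 3: prox(x) = [-0.7229, -4.8792, -4.0762, -0.4295]
||prox(x)|| = 6.4132
Step 4: Proximal objective.
0.5*||prox-x||^2 = 7.6832
lambda*||prox|| = 25.1397
Total = 32.8229


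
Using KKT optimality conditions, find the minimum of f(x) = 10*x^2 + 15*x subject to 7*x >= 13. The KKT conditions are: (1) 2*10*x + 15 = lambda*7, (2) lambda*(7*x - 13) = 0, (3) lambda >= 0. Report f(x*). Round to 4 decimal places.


Step 1: Try lambda = 0 (constraint inactive).
x_unc = -15/(2*10) = -0.75
Check: 7*-0.75 = -5.25 < 13 -- violated!
Step 2: Constraint must be active: 7*x = 13
x* = 13/7 = 1.8571 (rounded; the exact value 13/7 is used below)
lambda = (2*10*(13/7) + 15)/7 = 7.449
Step 3: Compute optimal value.
f(x*) = 10*(13/7)^2 + 15*(13/7) = 62.3469


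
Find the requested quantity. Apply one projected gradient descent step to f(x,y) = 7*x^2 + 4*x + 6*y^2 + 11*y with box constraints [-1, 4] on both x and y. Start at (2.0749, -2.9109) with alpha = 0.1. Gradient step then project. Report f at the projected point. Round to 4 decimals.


Step 1: Compute gradient at (2.0749, -2.9109).
grad_x = 2*7*2.0749 + 4 = 33.0486
grad_y = 2*6*-2.9109 + 11 = -23.9308
Step 2: Gradient step.
x_raw = 2.0749 - 0.1*33.0486 = -1.23
y_raw = -2.9109 - 0.1*-23.9308 = -0.5178
Step 3: Project onto [-1, 4].
x_proj = clip(-1.23) = -1.0
y_proj = clip(-0.5178) = -0.5178
Step 4: Evaluate f.
f(-1.0, -0.5178) = -1.0872


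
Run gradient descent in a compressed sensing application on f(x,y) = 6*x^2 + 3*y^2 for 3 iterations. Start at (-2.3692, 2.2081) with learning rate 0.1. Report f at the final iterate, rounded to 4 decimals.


Gradient descent on f(x,y) = 6*x^2 + 3*y^2.
Starting point: (-2.3692, 2.2081), alpha = 0.1
Step 1: grad_x = 2*6*-2.3692 = -28.4304, grad_y = 2*3*2.2081 = 13.2486
  x_1 = -2.3692 - 0.1*-28.4304 = 0.4738
  y_1 = 2.2081 - 0.1*13.2486 = 0.8832
Step 2: grad_x = 2*6*0.4738 = 5.6861, grad_y = 2*3*0.8832 = 5.2994
  x_2 = 0.4738 - 0.1*5.6861 = -0.0948
  y_2 = 0.8832 - 0.1*5.2994 = 0.3533
Step 3: grad_x = 2*6*-0.0948 = -1.1372, grad_y = 2*3*0.3533 = 2.1198
  x_3 = -0.0948 - 0.1*-1.1372 = 0.019
  y_3 = 0.3533 - 0.1*2.1198 = 0.1413
f(0.019, 0.1413) = 6*0.019^2 + 3*0.1413^2 = 0.0621


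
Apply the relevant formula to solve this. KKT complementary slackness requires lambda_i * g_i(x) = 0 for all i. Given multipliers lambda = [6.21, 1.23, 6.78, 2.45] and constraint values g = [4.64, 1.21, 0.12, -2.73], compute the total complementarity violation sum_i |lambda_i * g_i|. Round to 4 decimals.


KKT complementary slackness check:
lambda_1 * g_1 = 6.21 * 4.64 = 28.8144
lambda_2 * g_2 = 1.23 * 1.21 = 1.4883
lambda_3 * g_3 = 6.78 * 0.12 = 0.8136
lambda_4 * g_4 = 2.45 * -2.73 = -6.6885
Total violation = 28.8144 + 1.4883 + 0.8136 + 6.6885 = 37.8048


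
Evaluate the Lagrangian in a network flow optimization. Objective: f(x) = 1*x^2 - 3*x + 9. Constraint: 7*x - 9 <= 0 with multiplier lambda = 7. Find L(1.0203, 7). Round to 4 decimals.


Step 1: Evaluate f(x).
f(1.0203) = 1*1.0203^2 - 3*1.0203 + 9 = 6.9801
Step 2: Evaluate g(x).
g(1.0203) = 7*1.0203 - 9 = -1.8579
Step 3: Compute Lagrangian.
L = 6.9801 + 7*-1.8579 = -6.0252


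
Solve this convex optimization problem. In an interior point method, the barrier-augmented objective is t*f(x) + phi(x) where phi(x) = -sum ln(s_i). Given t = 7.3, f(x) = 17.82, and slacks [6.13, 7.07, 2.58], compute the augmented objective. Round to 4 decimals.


Step 1: Compute log-barrier.
ln values: [1.8132, 1.9559, 0.9478]
phi = -(1.8132 + 1.9559 + 0.9478) = -4.7168
Step 2: Compute augmented objective.
t*f(x) = 7.3*17.82 = 130.086
Total = 130.086 - 4.7168 = 125.3692


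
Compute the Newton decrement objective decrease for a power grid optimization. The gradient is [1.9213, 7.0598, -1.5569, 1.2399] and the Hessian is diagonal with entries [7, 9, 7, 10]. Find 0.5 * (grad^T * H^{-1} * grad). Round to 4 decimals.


Step 1: H is diagonal, so H^(-1) * g = [0.2745, 0.7844, -0.2224, 0.124].
Step 2: g^T H^(-1) g = sum_i g_i^2 / H_ii
  = (1.9213)^2/7 + (7.0598)^2/9 + (-1.5569)^2/7 + (1.2399)^2/10
  = 0.5273 + 5.5379 + 0.3463 + 0.1537 = 6.5652
Step 3: Objective decrease = 0.5 * g^T H^(-1) g = 3.2826


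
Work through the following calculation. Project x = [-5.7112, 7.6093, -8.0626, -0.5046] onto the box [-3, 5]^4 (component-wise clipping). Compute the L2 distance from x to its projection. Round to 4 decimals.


Project each component onto [-3, 5].
clip(-5.7112) = -3.0, clip(7.6093) = 5.0, clip(-8.0626) = -3.0, clip(-0.5046) = -0.5046
Projection = [-3.0, 5.0, -3.0, -0.5046]
Squared diffs: [7.3506, 6.8084, 25.6299, 0.0]
Distance = sqrt(39.7889) = 6.3078


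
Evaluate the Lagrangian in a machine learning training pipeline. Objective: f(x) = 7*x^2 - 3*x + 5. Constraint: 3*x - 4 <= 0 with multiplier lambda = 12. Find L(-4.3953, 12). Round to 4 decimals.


Step 1: Evaluate f(x).
f(-4.3953) = 7*(-4.3953)^2 - 3*(-4.3953) + 5 = 153.4165
Step 2: Evaluate g(x).
g(-4.3953) = 3*-4.3953 - 4 = -17.1859
Step 3: Compute Lagrangian.
L = 153.4165 + 12*-17.1859 = -52.8143


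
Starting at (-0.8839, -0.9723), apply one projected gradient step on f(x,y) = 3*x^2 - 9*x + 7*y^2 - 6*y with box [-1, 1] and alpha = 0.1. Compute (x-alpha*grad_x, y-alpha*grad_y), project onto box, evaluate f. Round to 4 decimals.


Step 1: Compute gradient at (-0.8839, -0.9723).
grad_x = 2*3*-0.8839 - 9 = -14.3034
grad_y = 2*7*-0.9723 - 6 = -19.6122
Step 2: Gradient step.
x_raw = -0.8839 - 0.1*-14.3034 = 0.5464
y_raw = -0.9723 - 0.1*-19.6122 = 0.9889
Step 3: Project onto [-1, 1].
x_proj = clip(0.5464) = 0.5464
y_proj = clip(0.9889) = 0.9889
Step 4: Evaluate f.
f(0.5464, 0.9889) = -3.11


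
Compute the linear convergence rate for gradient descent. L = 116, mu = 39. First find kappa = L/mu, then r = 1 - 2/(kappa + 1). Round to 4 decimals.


Step 1: Compute the condition number.
kappa = L/mu = 116/39 = 2.9744
Step 2: Compute the convergence rate.
r = 1 - 2/(kappa + 1) = 1 - 2*mu/(L + mu) = (L - mu)/(L + mu) = 77/155 = 0.4968


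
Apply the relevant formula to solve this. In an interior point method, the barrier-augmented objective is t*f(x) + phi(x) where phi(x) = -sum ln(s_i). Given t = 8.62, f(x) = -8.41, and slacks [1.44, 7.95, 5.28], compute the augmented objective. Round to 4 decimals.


Step 1: Compute log-barrier.
ln values: [0.3646, 2.0732, 1.6639]
phi = -(0.3646 + 2.0732 + 1.6639) = -4.1017
Step 2: Compute augmented objective.
t*f(x) = 8.62*-8.41 = -72.4942
Total = -72.4942 - 4.1017 = -76.5959


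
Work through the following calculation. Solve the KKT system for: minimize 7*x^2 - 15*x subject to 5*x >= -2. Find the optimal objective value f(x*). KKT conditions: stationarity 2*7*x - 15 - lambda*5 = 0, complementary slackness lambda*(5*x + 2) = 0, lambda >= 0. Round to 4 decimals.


Step 1: Try lambda = 0 (constraint inactive).
Stationarity: 2*7*x - 15 = 0
x* = 15/(2*7) = 15/14 = 1.0714 (rounded; the exact value 15/14 is used below)
Check constraint: 5*1.0714 = 5.357 >= -2 -- satisfied.
Step 2: Compute optimal value.
f(x*) = 7*(15/14)^2 - 15*(15/14) = -8.0357


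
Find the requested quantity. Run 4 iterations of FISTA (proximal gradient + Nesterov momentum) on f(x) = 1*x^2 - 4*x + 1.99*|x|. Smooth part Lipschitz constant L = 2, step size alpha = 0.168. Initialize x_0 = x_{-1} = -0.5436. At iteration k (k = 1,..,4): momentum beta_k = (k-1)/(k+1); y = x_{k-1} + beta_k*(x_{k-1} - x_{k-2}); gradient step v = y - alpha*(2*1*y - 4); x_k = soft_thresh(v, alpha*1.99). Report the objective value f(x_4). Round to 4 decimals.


FISTA on f(x) = 1*x^2 - 4*x + 1.99*|x|
L = 2, alpha = 0.168
Iteration 1: beta = 0.0, y = -0.5436 + 0.0*(-0.5436 + 0.5436) = -0.5436
  grad(y) = -5.0872, v = y - alpha*grad = 0.311
  prox(v) = soft_thresh(0.311, 0.3343) = 0.0
Iteration 2: beta = 0.3333, y = 0.0 + 0.3333*(0.0 + 0.5436) = 0.1812
  grad(y) = -3.6376, v = y - alpha*grad = 0.7923
  prox(v) = soft_thresh(0.7923, 0.3343) = 0.458
Iteration 3: beta = 0.5, y = 0.458 + 0.5*(0.458 - 0.0) = 0.687
  grad(y) = -2.626, v = y - alpha*grad = 1.1282
  prox(v) = soft_thresh(1.1282, 0.3343) = 0.7938
Iteration 4: beta = 0.6, y = 0.7938 + 0.6*(0.7938 - 0.458) = 0.9954
  grad(y) = -2.0093, v = y - alpha*grad = 1.3329
  prox(v) = soft_thresh(1.3329, 0.3343) = 0.9986
f(x_4) = 1*0.9986^2 - 4*0.9986 + 1.99*|0.9986| = -1.01


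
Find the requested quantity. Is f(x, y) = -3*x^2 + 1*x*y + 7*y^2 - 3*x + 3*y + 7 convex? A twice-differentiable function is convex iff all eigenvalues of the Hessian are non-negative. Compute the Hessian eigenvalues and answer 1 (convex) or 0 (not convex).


The Hessian of f(x,y) = -3*x^2 + 1*x*y + 7*y^2 - 3*x + 3*y + 7 is:
H = [[-6, 1], [1, 14]]
Trace = -6 + 14 = 8
Determinant = -6*14 - (1)^2 = -85
Discriminant = (8)^2 - 4*-85 = 404.0
Eigenvalues: lambda_1 = -6.0499, lambda_2 = 14.0499
The function is not convex.

0


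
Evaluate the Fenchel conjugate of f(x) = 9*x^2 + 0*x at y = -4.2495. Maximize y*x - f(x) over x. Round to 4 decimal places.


f*(y) = sup_x {y*x - a*x^2 - b*x} = sup_x {(y-b)*x - a*x^2}
FOC: (y - b) - 2a*x = 0 => x* = (y - b)/(2a)
x* = (-4.2495 - 0)/(2*9) = -0.2361
f*(-4.2495) = (y-b)^2/(4a) = (-4.2495 - 0)^2/(4*9)
= 18.0583/36 = 0.5016


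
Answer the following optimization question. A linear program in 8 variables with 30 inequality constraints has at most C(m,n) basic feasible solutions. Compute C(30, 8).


Each vertex corresponds to some choice of n active constraints out of m, so the number of vertices is at most C(m, n) = m! / (n!(m-n)!).
m = 30, n = 8
Numerator: 30 * 29 * 28 * 27 * 26 * 25 * 24 * 23
Denominator: 8! = 40320
C(30, 8) = 5852925


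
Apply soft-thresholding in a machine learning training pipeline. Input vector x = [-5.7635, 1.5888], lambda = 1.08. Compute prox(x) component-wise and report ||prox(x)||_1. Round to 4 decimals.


Soft-thresholding with lambda = 1.08:
prox(-5.7635) = sign(-5.7635)*max(|-5.7635| - 1.08, 0) = -4.6835
prox(1.5888) = sign(1.5888)*max(|1.5888| - 1.08, 0) = 0.5088
prox(x) = [-4.6835, 0.5088]
||prox(x)||_1 = 4.6835 + 0.5088 = 5.1923


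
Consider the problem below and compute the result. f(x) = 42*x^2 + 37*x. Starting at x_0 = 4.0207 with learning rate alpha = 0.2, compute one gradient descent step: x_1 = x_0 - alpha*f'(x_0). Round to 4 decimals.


We compute the gradient at x_0 and apply the update.
f'(x) = 84*x + 37
f'(4.0207) = 84*4.0207 + 37 = 374.7388
x_1 = 4.0207 - 0.2*374.7388 = -70.9271


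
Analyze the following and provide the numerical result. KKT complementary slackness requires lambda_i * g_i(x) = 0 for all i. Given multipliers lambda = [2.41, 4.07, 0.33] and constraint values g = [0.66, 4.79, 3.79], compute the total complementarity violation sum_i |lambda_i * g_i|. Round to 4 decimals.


KKT complementary slackness check:
lambda_1 * g_1 = 2.41 * 0.66 = 1.5906
lambda_2 * g_2 = 4.07 * 4.79 = 19.4953
lambda_3 * g_3 = 0.33 * 3.79 = 1.2507
Total violation = 1.5906 + 19.4953 + 1.2507 = 22.3366


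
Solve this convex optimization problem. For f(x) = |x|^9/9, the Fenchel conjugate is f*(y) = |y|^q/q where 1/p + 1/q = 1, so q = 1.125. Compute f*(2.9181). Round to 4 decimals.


The conjugate exponent q satisfies 1/p + 1/q = 1.
p = 9, so q = 9/(9 - 1) = 1.125
|y|^q = 2.9181^1.125 = 3.3361
f*(2.9181) = 3.3361 / 1.125 = 2.9654


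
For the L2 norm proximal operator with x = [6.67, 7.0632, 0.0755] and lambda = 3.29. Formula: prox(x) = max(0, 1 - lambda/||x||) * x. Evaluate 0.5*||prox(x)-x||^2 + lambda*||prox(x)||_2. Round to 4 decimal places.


Step 1: Compute ||x||.
||x|| = 9.7151
Step 2: Compute scaling factor.
scale = max(0, 1 - 3.29/9.7151) = 0.6614
Step 3: prox(x) = [4.4112, 4.6713, 0.0499]
||prox(x)|| = 6.4251
Step 4: Proximal objective.
0.5*||prox-x||^2 = 5.4121
lambda*||prox|| = 21.1386
Total = 26.5507


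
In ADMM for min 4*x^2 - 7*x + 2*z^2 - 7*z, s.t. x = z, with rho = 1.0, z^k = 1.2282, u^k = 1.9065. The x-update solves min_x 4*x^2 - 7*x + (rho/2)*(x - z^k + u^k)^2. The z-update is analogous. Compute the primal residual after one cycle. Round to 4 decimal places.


ADMM iteration with rho = 1.0, z^k = 1.2282, u^k = 1.9065
Step 1: x-update.
Minimize 4*x^2 - 7*x + (1.0/2)*(x - 1.2282 + 1.9065)^2
FOC: (2*4 + 1.0)*x = 7 + 1.0*(1.2282 - 1.9065)
x^{k+1} = 0.7024
Step 2: z-update.
Minimize 2*z^2 - 7*z + (1.0/2)*(0.7024 - z + 1.9065)^2
FOC: (2*2 + 1.0)*z = 7 + 1.0*(0.7024 + 1.9065)
z^{k+1} = 1.9218
Step 3: u-update.
u^{k+1} = 1.9065 + 0.7024 - 1.9218 = 0.6871
Step 4: Primal residual = |0.7024 - 1.9218| = 1.2194


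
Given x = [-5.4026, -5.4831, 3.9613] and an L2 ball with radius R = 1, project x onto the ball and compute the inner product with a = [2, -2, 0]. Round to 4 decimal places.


Step 1: Compute ||x|| (intermediates to 6 decimals).
||x|| = sqrt((-5.4026)^2 + (-5.4831)^2 + 3.9613^2) = 8.657042
Step 2: Project.
Since ||x|| > R, scale = R/||x|| = 1/8.657042 = 0.115513, proj(x) = scale * x
proj(x) = [-0.624071, -0.633369, 0.457582]
Step 3: Dot product.
a^T * proj(x) = 2*(-0.624071) - 2*(-0.633369) + 0*0.457582 = 0.0186


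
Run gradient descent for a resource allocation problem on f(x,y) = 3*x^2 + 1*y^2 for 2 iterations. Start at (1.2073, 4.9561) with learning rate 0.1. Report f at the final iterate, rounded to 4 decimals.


Gradient descent on f(x,y) = 3*x^2 + 1*y^2.
Starting point: (1.2073, 4.9561), alpha = 0.1
Step 1: grad_x = 2*3*1.2073 = 7.2438, grad_y = 2*1*4.9561 = 9.9122
  x_1 = 1.2073 - 0.1*7.2438 = 0.4829
  y_1 = 4.9561 - 0.1*9.9122 = 3.9649
Step 2: grad_x = 2*3*0.4829 = 2.8975, grad_y = 2*1*3.9649 = 7.9298
  x_2 = 0.4829 - 0.1*2.8975 = 0.1932
  y_2 = 3.9649 - 0.1*7.9298 = 3.1719
f(0.1932, 3.1719) = 3*0.1932^2 + 1*3.1719^2 = 10.1729


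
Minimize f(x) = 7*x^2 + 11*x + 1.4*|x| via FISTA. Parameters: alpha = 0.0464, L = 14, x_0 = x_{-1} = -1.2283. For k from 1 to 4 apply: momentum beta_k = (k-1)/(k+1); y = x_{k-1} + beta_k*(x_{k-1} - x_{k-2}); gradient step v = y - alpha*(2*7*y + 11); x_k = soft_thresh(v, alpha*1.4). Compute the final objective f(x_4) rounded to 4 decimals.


FISTA on f(x) = 7*x^2 + 11*x + 1.4*|x|
L = 14, alpha = 0.0464
Iteration 1: beta = 0.0, y = -1.2283 + 0.0*(-1.2283 + 1.2283) = -1.2283
  grad(y) = -6.1962, v = y - alpha*grad = -0.9408
  prox(v) = soft_thresh(-0.9408, 0.065) = -0.8758
Iteration 2: beta = 0.3333, y = -0.8758 + 0.3333*(-0.8758 + 1.2283) = -0.7583
  grad(y) = 0.3831, v = y - alpha*grad = -0.7761
  prox(v) = soft_thresh(-0.7761, 0.065) = -0.7112
Iteration 3: beta = 0.5, y = -0.7112 + 0.5*(-0.7112 + 0.8758) = -0.6288
  grad(y) = 2.1964, v = y - alpha*grad = -0.7307
  prox(v) = soft_thresh(-0.7307, 0.065) = -0.6658
Iteration 4: beta = 0.6, y = -0.6658 + 0.6*(-0.6658 + 0.7112) = -0.6386
  grad(y) = 2.0603, v = y - alpha*grad = -0.7341
  prox(v) = soft_thresh(-0.7341, 0.065) = -0.6692
f(x_4) = 7*(-0.6692)^2 + 11*(-0.6692) + 1.4*|-0.6692| = -3.2895


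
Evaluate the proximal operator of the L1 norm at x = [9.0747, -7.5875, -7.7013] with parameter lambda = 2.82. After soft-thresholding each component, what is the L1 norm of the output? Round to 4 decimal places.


Soft-thresholding with lambda = 2.82:
prox(9.0747) = sign(9.0747)*max(|9.0747| - 2.82, 0) = 6.2547
prox(-7.5875) = sign(-7.5875)*max(|-7.5875| - 2.82, 0) = -4.7675
prox(-7.7013) = sign(-7.7013)*max(|-7.7013| - 2.82, 0) = -4.8813
prox(x) = [6.2547, -4.7675, -4.8813]
||prox(x)||_1 = 6.2547 + 4.7675 + 4.8813 = 15.9035


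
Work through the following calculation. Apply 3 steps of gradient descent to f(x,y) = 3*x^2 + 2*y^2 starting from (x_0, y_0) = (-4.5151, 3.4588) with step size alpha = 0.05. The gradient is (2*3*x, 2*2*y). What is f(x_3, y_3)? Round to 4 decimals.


Gradient descent on f(x,y) = 3*x^2 + 2*y^2.
Starting point: (-4.5151, 3.4588), alpha = 0.05
Step 1: grad_x = 2*3*-4.5151 = -27.0906, grad_y = 2*2*3.4588 = 13.8352
  x_1 = -4.5151 - 0.05*-27.0906 = -3.1606
  y_1 = 3.4588 - 0.05*13.8352 = 2.767
Step 2: grad_x = 2*3*-3.1606 = -18.9634, grad_y = 2*2*2.767 = 11.0682
  x_2 = -3.1606 - 0.05*-18.9634 = -2.2124
  y_2 = 2.767 - 0.05*11.0682 = 2.2136
Step 3: grad_x = 2*3*-2.2124 = -13.2744, grad_y = 2*2*2.2136 = 8.8545
  x_3 = -2.2124 - 0.05*-13.2744 = -1.5487
  y_3 = 2.2136 - 0.05*8.8545 = 1.7709
f(-1.5487, 1.7709) = 3*(-1.5487)^2 + 2*1.7709^2 = 13.4674


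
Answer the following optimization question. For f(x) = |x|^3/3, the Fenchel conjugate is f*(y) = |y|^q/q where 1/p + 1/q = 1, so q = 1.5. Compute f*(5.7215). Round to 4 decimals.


The conjugate exponent q satisfies 1/p + 1/q = 1.
p = 3, so q = 3/(3 - 1) = 1.5
|y|^q = 5.7215^1.5 = 13.6856
f*(5.7215) = 13.6856 / 1.5 = 9.1238


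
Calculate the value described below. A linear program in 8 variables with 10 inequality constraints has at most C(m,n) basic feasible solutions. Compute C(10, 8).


Each vertex corresponds to some choice of n active constraints out of m, so the number of vertices is at most C(m, n) = m! / (n!(m-n)!).
m = 10, n = 8
Numerator: 10 * 9 * 8 * 7 * 6 * 5 * 4 * 3
Denominator: 8! = 40320
C(10, 8) = 45


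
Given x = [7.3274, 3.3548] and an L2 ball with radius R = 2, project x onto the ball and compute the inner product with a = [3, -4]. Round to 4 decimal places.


Step 1: Compute ||x|| (intermediates to 6 decimals).
||x|| = sqrt(7.3274^2 + 3.3548^2) = 8.058875
Step 2: Project.
Since ||x|| > R, scale = R/||x|| = 2/8.058875 = 0.248174, proj(x) = scale * x
proj(x) = [1.81847, 0.832574]
Step 3: Dot product.
a^T * proj(x) = 3*1.81847 - 4*0.832574 = 2.1251


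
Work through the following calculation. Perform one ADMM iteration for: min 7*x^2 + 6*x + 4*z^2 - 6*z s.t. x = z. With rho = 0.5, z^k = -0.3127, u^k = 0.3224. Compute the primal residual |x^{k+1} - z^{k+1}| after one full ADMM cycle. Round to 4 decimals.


ADMM iteration with rho = 0.5, z^k = -0.3127, u^k = 0.3224
Step 1: x-update.
Minimize 7*x^2 + 6*x + (0.5/2)*(x + 0.3127 + 0.3224)^2
FOC: (2*7 + 0.5)*x = -6 + 0.5*(-0.3127 - 0.3224)
x^{k+1} = -0.4357
Step 2: z-update.
Minimize 4*z^2 - 6*z + (0.5/2)*(-0.4357 - z + 0.3224)^2
FOC: (2*4 + 0.5)*z = 6 + 0.5*(-0.4357 + 0.3224)
z^{k+1} = 0.6992
Step 3: u-update.
u^{k+1} = 0.3224 - 0.4357 - 0.6992 = -0.8125
Step 4: Primal residual = |-0.4357 - 0.6992| = 1.1349


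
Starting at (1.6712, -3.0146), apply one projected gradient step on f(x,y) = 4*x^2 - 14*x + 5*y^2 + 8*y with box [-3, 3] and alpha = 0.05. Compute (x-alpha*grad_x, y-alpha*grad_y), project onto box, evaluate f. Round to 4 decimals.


Step 1: Compute gradient at (1.6712, -3.0146).
grad_x = 2*4*1.6712 - 14 = -0.6304
grad_y = 2*5*-3.0146 + 8 = -22.146
Step 2: Gradient step.
x_raw = 1.6712 - 0.05*-0.6304 = 1.7027
y_raw = -3.0146 - 0.05*-22.146 = -1.9073
Step 3: Project onto [-3, 3].
x_proj = clip(1.7027) = 1.7027
y_proj = clip(-1.9073) = -1.9073
Step 4: Evaluate f.
f(1.7027, -1.9073) = -9.3105


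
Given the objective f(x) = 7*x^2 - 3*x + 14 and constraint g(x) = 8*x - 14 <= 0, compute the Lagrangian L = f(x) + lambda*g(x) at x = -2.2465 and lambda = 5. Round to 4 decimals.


Step 1: Evaluate f(x).
f(-2.2465) = 7*(-2.2465)^2 - 3*(-2.2465) + 14 = 56.0668
Step 2: Evaluate g(x).
g(-2.2465) = 8*-2.2465 - 14 = -31.972
Step 3: Compute Lagrangian.
L = 56.0668 + 5*-31.972 = -103.7932


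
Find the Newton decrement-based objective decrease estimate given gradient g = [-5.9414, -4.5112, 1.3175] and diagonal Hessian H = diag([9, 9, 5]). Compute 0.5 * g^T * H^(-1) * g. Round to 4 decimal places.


Step 1: H is diagonal, so H^(-1) * g = [-0.6602, -0.5012, 0.2635].
Step 2: g^T H^(-1) g = sum_i g_i^2 / H_ii
  = (-5.9414)^2/9 + (-4.5112)^2/9 + (1.3175)^2/5
  = 3.9222 + 2.2612 + 0.3472 = 6.5306
Step 3: Objective decrease = 0.5 * g^T H^(-1) g = 3.2653


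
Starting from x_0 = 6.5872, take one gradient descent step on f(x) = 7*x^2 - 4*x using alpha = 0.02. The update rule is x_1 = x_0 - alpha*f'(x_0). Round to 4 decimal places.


We compute the gradient at x_0 and apply the update.
f'(x) = 14*x - 4
f'(6.5872) = 14*6.5872 - 4 = 88.2208
x_1 = 6.5872 - 0.02*88.2208 = 4.8228


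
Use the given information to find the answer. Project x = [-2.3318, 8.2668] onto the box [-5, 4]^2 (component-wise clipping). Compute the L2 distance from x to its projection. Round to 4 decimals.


Project each component onto [-5, 4].
clip(-2.3318) = -2.3318, clip(8.2668) = 4.0
Projection = [-2.3318, 4.0]
Squared diffs: [0.0, 18.2056]
Distance = sqrt(18.2056) = 4.2668


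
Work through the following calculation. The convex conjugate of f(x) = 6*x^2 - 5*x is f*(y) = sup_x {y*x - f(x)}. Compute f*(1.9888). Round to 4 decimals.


f*(y) = sup_x {y*x - a*x^2 - b*x} = sup_x {(y-b)*x - a*x^2}
FOC: (y - b) - 2a*x = 0 => x* = (y - b)/(2a)
x* = (1.9888 + 5)/(2*6) = 0.5824
f*(1.9888) = (y-b)^2/(4a) = (1.9888 + 5)^2/(4*6)
= 48.8433/24 = 2.0351


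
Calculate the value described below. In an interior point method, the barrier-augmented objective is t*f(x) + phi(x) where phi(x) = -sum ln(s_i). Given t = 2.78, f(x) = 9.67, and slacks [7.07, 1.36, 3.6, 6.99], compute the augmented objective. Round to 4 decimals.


Step 1: Compute log-barrier.
ln values: [1.9559, 0.3075, 1.2809, 1.9445]
phi = -(1.9559 + 0.3075 + 1.2809 + 1.9445) = -5.4888
Step 2: Compute augmented objective.
t*f(x) = 2.78*9.67 = 26.8826
Total = 26.8826 - 5.4888 = 21.3938


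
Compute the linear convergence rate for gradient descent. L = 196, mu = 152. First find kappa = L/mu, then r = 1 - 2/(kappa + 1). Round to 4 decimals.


Step 1: Compute the condition number.
kappa = L/mu = 196/152 = 1.2895
Step 2: Compute the convergence rate.
r = 1 - 2/(kappa + 1) = 1 - 2*mu/(L + mu) = (L - mu)/(L + mu) = 44/348 = 0.1264


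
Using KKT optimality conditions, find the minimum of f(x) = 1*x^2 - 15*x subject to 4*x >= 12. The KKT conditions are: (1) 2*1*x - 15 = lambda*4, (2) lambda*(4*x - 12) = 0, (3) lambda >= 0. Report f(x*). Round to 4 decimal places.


Step 1: Try lambda = 0 (constraint inactive).
Stationarity: 2*1*x - 15 = 0
x* = 15/(2*1) = 7.5
Check constraint: 4*7.5 = 30.0 >= 12 -- satisfied.
Step 2: Compute optimal value.
f(x*) = 1*7.5^2 - 15*7.5 = -56.25


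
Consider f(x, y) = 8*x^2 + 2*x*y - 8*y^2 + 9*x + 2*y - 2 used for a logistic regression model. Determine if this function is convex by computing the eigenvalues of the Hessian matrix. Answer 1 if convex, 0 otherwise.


The Hessian of f(x,y) = 8*x^2 + 2*x*y - 8*y^2 + 9*x + 2*y - 2 is:
H = [[16, 2], [2, -16]]
Trace = 16 - 16 = 0
Determinant = 16*-16 - (2)^2 = -260
Discriminant = (0)^2 - 4*-260 = 1040.0
Eigenvalues: lambda_1 = -16.1245, lambda_2 = 16.1245
The function is not convex.

0


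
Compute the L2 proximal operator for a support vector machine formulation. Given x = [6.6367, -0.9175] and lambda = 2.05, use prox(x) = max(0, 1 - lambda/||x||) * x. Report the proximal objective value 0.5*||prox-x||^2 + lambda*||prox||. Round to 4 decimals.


Step 1: Compute ||x||.
||x|| = 6.6998
Step 2: Compute scaling factor.
scale = max(0, 1 - 2.05/6.6998) = 0.694
Step 3: prox(x) = [4.606, -0.6368]
||prox(x)|| = 4.6498
Step 4: Proximal objective.
0.5*||prox-x||^2 = 2.1013
lambda*||prox|| = 9.5321
Total = 11.6334


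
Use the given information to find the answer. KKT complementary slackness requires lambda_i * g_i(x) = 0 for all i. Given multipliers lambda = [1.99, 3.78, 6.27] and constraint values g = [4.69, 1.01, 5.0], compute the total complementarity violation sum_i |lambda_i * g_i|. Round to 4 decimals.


KKT complementary slackness check:
lambda_1 * g_1 = 1.99 * 4.69 = 9.3331
lambda_2 * g_2 = 3.78 * 1.01 = 3.8178
lambda_3 * g_3 = 6.27 * 5.0 = 31.35
Total violation = 9.3331 + 3.8178 + 31.35 = 44.5009


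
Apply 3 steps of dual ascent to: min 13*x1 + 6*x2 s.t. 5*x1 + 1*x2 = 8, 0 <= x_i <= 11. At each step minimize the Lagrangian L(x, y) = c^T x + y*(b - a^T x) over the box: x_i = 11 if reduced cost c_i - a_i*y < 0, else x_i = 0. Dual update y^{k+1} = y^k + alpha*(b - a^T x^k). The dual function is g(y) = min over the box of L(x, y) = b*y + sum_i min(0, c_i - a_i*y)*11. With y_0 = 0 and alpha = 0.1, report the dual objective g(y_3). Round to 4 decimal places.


Dual ascent for LP: min 13*x1 + 6*x2, 5*x1 + 1*x2 = 8, 0 <= x_i <= 11
Step 1: y^k = 0.0, reduced costs: (13.0, 6.0)
  x^k = (0.0, 0.0), subgradient = b - a^T x = 8.0
  y^{k+1} = 0.0 + 0.1*8.0 = 0.8
Step 2: y^k = 0.8, reduced costs: (9.0, 5.2)
  x^k = (0.0, 0.0), subgradient = b - a^T x = 8.0
  y^{k+1} = 0.8 + 0.1*8.0 = 1.6
Step 3: y^k = 1.6, reduced costs: (5.0, 4.4)
  x^k = (0.0, 0.0), subgradient = b - a^T x = 8.0
  y^{k+1} = 1.6 + 0.1*8.0 = 2.4
Dual objective at y_3 = 2.4: reduced costs (1.0, 3.6), box minimizer x = (0.0, 0.0)
g(y_3) = b*y + (c1 - a1*y)*x1 + (c2 - a2*y)*x2 = 8*2.4 + 1.0*0.0 + 3.6*0.0 = 19.2 + 0.0 + 0.0 = 19.2


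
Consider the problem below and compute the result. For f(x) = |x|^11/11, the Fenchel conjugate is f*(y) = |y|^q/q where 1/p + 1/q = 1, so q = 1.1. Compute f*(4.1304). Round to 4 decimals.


The conjugate exponent q satisfies 1/p + 1/q = 1.
p = 11, so q = 11/(11 - 1) = 1.1
|y|^q = 4.1304^1.1 = 4.7598
f*(4.1304) = 4.7598 / 1.1 = 4.3271


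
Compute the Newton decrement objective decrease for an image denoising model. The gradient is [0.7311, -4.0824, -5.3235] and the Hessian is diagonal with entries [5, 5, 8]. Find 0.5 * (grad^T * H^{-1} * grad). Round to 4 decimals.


Step 1: H is diagonal, so H^(-1) * g = [0.1462, -0.8165, -0.6654].
Step 2: g^T H^(-1) g = sum_i g_i^2 / H_ii
  = (0.7311)^2/5 + (-4.0824)^2/5 + (-5.3235)^2/8
  = 0.1069 + 3.3332 + 3.5425 = 6.9826
Step 3: Objective decrease = 0.5 * g^T H^(-1) g = 3.4913


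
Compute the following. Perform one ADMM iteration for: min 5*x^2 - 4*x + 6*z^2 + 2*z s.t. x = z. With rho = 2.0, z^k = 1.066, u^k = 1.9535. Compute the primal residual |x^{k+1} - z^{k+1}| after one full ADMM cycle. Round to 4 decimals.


ADMM iteration with rho = 2.0, z^k = 1.066, u^k = 1.9535
Step 1: x-update.
Minimize 5*x^2 - 4*x + (2.0/2)*(x - 1.066 + 1.9535)^2
FOC: (2*5 + 2.0)*x = 4 + 2.0*(1.066 - 1.9535)
x^{k+1} = 0.1854
Step 2: z-update.
Minimize 6*z^2 + 2*z + (2.0/2)*(0.1854 - z + 1.9535)^2
FOC: (2*6 + 2.0)*z = -2 + 2.0*(0.1854 + 1.9535)
z^{k+1} = 0.1627
Step 3: u-update.
u^{k+1} = 1.9535 + 0.1854 - 0.1627 = 1.9762
Step 4: Primal residual = |0.1854 - 0.1627| = 0.0227


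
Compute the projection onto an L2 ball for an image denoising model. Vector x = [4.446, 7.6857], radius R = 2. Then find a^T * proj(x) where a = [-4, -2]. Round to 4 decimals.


Step 1: Compute ||x|| (intermediates to 6 decimals).
||x|| = sqrt(4.446^2 + 7.6857^2) = 8.879015
Step 2: Project.
Since ||x|| > R, scale = R/||x|| = 2/8.879015 = 0.22525, proj(x) = scale * x
proj(x) = [1.001462, 1.731204]
Step 3: Dot product.
a^T * proj(x) = -4*1.001462 - 2*1.731204 = -7.4683


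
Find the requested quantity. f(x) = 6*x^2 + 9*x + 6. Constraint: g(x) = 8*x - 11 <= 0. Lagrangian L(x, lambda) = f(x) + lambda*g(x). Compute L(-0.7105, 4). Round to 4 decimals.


Step 1: Evaluate f(x).
f(-0.7105) = 6*(-0.7105)^2 + 9*(-0.7105) + 6 = 2.6344
Step 2: Evaluate g(x).
g(-0.7105) = 8*-0.7105 - 11 = -16.684
Step 3: Compute Lagrangian.
L = 2.6344 + 4*-16.684 = -64.1016


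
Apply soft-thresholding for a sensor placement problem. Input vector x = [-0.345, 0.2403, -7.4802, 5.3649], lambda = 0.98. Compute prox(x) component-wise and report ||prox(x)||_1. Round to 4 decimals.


Soft-thresholding with lambda = 0.98:
prox(-0.345) = sign(-0.345)*max(|-0.345| - 0.98, 0) = 0.0
prox(0.2403) = sign(0.2403)*max(|0.2403| - 0.98, 0) = 0.0
prox(-7.4802) = sign(-7.4802)*max(|-7.4802| - 0.98, 0) = -6.5002
prox(5.3649) = sign(5.3649)*max(|5.3649| - 0.98, 0) = 4.3849
prox(x) = [0.0, 0.0, -6.5002, 4.3849]
||prox(x)||_1 = 0.0 + 0.0 + 6.5002 + 4.3849 = 10.8851


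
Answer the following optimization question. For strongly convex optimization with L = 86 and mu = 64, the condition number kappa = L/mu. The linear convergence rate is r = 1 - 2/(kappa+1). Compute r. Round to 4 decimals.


Step 1: Compute the condition number.
kappa = L/mu = 86/64 = 1.3438
Step 2: Compute the convergence rate.
r = 1 - 2/(kappa + 1) = 1 - 2*mu/(L + mu) = (L - mu)/(L + mu) = 22/150 = 0.1467


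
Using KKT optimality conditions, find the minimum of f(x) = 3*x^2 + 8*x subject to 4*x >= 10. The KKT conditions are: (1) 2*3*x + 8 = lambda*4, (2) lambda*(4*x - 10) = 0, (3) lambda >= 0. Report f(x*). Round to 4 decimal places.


Step 1: Try lambda = 0 (constraint inactive).
x_unc = -8/(2*3) = -1.3333
Check: 4*-1.3333 = -5.3332 < 10 -- violated!
Step 2: Constraint must be active: 4*x = 10
x* = 10/4 = 2.5
lambda = (2*3*2.5 + 8)/4 = 5.75
Step 3: Compute optimal value.
f(x*) = 3*2.5^2 + 8*2.5 = 38.75


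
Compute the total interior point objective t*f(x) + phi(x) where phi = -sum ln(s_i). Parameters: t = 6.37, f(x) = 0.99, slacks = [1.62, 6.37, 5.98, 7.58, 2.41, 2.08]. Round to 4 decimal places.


Step 1: Compute log-barrier.
ln values: [0.4824, 1.8516, 1.7884, 2.0255, 0.8796, 0.7324]
phi = -(0.4824 + 1.8516 + 1.7884 + 2.0255 + 0.8796 + 0.7324) = -7.76
Step 2: Compute augmented objective.
t*f(x) = 6.37*0.99 = 6.3063
Total = 6.3063 - 7.76 = -1.4537


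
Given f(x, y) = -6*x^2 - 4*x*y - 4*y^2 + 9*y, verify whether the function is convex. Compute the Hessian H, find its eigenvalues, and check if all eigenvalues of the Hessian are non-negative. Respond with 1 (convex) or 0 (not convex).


The Hessian of f(x,y) = -6*x^2 - 4*x*y - 4*y^2 + 9*y is:
H = [[-12, -4], [-4, -8]]
Trace = -12 - 8 = -20
Determinant = -12*-8 - (-4)^2 = 80
Discriminant = (-20)^2 - 4*80 = 80.0
Eigenvalues: lambda_1 = -14.4721, lambda_2 = -5.5279
The function is not convex.

0


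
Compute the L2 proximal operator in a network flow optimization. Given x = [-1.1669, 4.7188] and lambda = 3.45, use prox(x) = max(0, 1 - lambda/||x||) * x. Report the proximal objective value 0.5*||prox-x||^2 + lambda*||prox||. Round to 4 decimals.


Step 1: Compute ||x||.
||x|| = 4.8609
Step 2: Compute scaling factor.
scale = max(0, 1 - 3.45/4.8609) = 0.2903
Step 3: prox(x) = [-0.3387, 1.3697]
||prox(x)|| = 1.4109
Step 4: Proximal objective.
0.5*||prox-x||^2 = 5.9513
lambda*||prox|| = 4.8676
Total = 10.819


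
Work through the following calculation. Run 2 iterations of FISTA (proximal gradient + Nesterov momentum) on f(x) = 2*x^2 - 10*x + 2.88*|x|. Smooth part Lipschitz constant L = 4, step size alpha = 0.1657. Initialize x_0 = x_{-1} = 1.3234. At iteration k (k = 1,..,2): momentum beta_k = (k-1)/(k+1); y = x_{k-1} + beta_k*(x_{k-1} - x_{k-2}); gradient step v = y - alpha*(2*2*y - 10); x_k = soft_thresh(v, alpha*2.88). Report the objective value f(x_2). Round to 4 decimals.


FISTA on f(x) = 2*x^2 - 10*x + 2.88*|x|
L = 4, alpha = 0.1657
Iteration 1: beta = 0.0, y = 1.3234 + 0.0*(1.3234 - 1.3234) = 1.3234
  grad(y) = -4.7064, v = y - alpha*grad = 2.1033
  prox(v) = soft_thresh(2.1033, 0.4772) = 1.626
Iteration 2: beta = 0.3333, y = 1.626 + 0.3333*(1.626 - 1.3234) = 1.7269
  grad(y) = -3.0923, v = y - alpha*grad = 2.2393
  prox(v) = soft_thresh(2.2393, 0.4772) = 1.7621
f(x_2) = 2*1.7621^2 - 10*1.7621 + 2.88*|1.7621| = -6.3362


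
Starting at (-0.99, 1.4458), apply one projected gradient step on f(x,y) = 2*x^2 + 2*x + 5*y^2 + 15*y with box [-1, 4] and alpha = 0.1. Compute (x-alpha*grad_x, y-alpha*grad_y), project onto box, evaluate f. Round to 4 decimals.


Step 1: Compute gradient at (-0.99, 1.4458).
grad_x = 2*2*-0.99 + 2 = -1.96
grad_y = 2*5*1.4458 + 15 = 29.458
Step 2: Gradient step.
x_raw = -0.99 - 0.1*-1.96 = -0.794
y_raw = 1.4458 - 0.1*29.458 = -1.5
Step 3: Project onto [-1, 4].
x_proj = clip(-0.794) = -0.794
y_proj = clip(-1.5) = -1.0
Step 4: Evaluate f.
f(-0.794, -1.0) = -10.3271


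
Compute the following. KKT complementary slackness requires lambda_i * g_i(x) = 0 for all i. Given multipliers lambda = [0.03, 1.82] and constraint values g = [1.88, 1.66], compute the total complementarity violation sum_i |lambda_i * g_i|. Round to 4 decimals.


KKT complementary slackness check:
lambda_1 * g_1 = 0.03 * 1.88 = 0.0564
lambda_2 * g_2 = 1.82 * 1.66 = 3.0212
Total violation = 0.0564 + 3.0212 = 3.0776


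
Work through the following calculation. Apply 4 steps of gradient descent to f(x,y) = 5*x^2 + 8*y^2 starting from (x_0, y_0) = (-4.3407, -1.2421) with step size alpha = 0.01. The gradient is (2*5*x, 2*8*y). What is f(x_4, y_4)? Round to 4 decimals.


Gradient descent on f(x,y) = 5*x^2 + 8*y^2.
Starting point: (-4.3407, -1.2421), alpha = 0.01
Step 1: grad_x = 2*5*-4.3407 = -43.407, grad_y = 2*8*-1.2421 = -19.8736
  x_1 = -4.3407 - 0.01*-43.407 = -3.9066
  y_1 = -1.2421 - 0.01*-19.8736 = -1.0434
Step 2: grad_x = 2*5*-3.9066 = -39.0663, grad_y = 2*8*-1.0434 = -16.6938
  x_2 = -3.9066 - 0.01*-39.0663 = -3.516
  y_2 = -1.0434 - 0.01*-16.6938 = -0.8764
Step 3: grad_x = 2*5*-3.516 = -35.1597, grad_y = 2*8*-0.8764 = -14.0228
  x_3 = -3.516 - 0.01*-35.1597 = -3.1644
  y_3 = -0.8764 - 0.01*-14.0228 = -0.7362
Step 4: grad_x = 2*5*-3.1644 = -31.6437, grad_y = 2*8*-0.7362 = -11.7792
  x_4 = -3.1644 - 0.01*-31.6437 = -2.8479
  y_4 = -0.7362 - 0.01*-11.7792 = -0.6184
f(-2.8479, -0.6184) = 5*(-2.8479)^2 + 8*(-0.6184)^2 = 43.613


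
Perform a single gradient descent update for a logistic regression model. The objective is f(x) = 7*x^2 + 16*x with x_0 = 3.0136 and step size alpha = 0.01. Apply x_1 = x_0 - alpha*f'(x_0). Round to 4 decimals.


We compute the gradient at x_0 and apply the update.
f'(x) = 14*x + 16
f'(3.0136) = 14*3.0136 + 16 = 58.1904
x_1 = 3.0136 - 0.01*58.1904 = 2.4317


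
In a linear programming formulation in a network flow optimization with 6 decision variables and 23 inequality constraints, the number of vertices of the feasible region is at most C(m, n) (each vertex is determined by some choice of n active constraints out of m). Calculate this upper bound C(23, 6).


Each vertex corresponds to some choice of n active constraints out of m, so the number of vertices is at most C(m, n) = m! / (n!(m-n)!).
m = 23, n = 6
Numerator: 23 * 22 * 21 * 20 * 19 * 18
Denominator: 6! = 720
C(23, 6) = 100947


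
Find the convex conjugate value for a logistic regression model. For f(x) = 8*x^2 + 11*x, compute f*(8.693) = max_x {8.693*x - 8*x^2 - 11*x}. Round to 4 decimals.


f*(y) = sup_x {y*x - a*x^2 - b*x} = sup_x {(y-b)*x - a*x^2}
FOC: (y - b) - 2a*x = 0 => x* = (y - b)/(2a)
x* = (8.693 - 11)/(2*8) = -0.1442
f*(8.693) = (y-b)^2/(4a) = (8.693 - 11)^2/(4*8)
= 5.3222/32 = 0.1663


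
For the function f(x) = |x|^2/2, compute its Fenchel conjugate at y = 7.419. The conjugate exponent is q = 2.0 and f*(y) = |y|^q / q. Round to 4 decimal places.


The conjugate exponent q satisfies 1/p + 1/q = 1.
p = 2, so q = 2/(2 - 1) = 2.0
|y|^q = 7.419^2.0 = 55.0416
f*(7.419) = 55.0416 / 2.0 = 27.5208


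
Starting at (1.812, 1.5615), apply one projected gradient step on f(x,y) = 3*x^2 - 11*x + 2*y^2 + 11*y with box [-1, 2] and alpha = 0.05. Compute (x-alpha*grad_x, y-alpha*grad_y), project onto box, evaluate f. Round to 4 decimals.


Step 1: Compute gradient at (1.812, 1.5615).
grad_x = 2*3*1.812 - 11 = -0.128
grad_y = 2*2*1.5615 + 11 = 17.246
Step 2: Gradient step.
x_raw = 1.812 - 0.05*-0.128 = 1.8184
y_raw = 1.5615 - 0.05*17.246 = 0.6992
Step 3: Project onto [-1, 2].
x_proj = clip(1.8184) = 1.8184
y_proj = clip(0.6992) = 0.6992
Step 4: Evaluate f.
f(1.8184, 0.6992) = -1.4137


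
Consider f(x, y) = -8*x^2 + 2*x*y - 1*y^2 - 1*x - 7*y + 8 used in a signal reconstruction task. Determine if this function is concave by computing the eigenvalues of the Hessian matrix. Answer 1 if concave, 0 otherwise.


The Hessian of f(x,y) = -8*x^2 + 2*x*y - 1*y^2 - 1*x - 7*y + 8 is:
H = [[-16, 2], [2, -2]]
Trace = -16 - 2 = -18
Determinant = -16*-2 - (2)^2 = 28
Discriminant = (-18)^2 - 4*28 = 212.0
Eigenvalues: lambda_1 = -16.2801, lambda_2 = -1.7199
The function is concave.

1


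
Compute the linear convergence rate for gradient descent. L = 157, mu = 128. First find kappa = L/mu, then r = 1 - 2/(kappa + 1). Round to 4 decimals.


Step 1: Compute the condition number.
kappa = L/mu = 157/128 = 1.2266
Step 2: Compute the convergence rate.
r = 1 - 2/(kappa + 1) = 1 - 2*mu/(L + mu) = (L - mu)/(L + mu) = 29/285 = 0.1018


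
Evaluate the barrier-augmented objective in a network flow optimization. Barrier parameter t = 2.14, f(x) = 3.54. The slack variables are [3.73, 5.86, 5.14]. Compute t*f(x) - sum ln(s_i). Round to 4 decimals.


Step 1: Compute log-barrier.
ln values: [1.3164, 1.7681, 1.6371]
phi = -(1.3164 + 1.7681 + 1.6371) = -4.7216
Step 2: Compute augmented objective.
t*f(x) = 2.14*3.54 = 7.5756
Total = 7.5756 - 4.7216 = 2.854


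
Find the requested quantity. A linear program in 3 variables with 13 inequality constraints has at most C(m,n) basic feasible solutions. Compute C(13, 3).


Each vertex corresponds to some choice of n active constraints out of m, so the number of vertices is at most C(m, n) = m! / (n!(m-n)!).
m = 13, n = 3
Numerator: 13 * 12 * 11
Denominator: 3! = 6
C(13, 3) = 286


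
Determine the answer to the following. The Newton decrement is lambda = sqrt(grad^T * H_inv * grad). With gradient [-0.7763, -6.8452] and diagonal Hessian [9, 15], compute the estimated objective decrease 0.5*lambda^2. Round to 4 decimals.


Step 1: H is diagonal, so H^(-1) * g = [-0.0863, -0.4563].
Step 2: g^T H^(-1) g = sum_i g_i^2 / H_ii
  = (-0.7763)^2/9 + (-6.8452)^2/15
  = 0.067 + 3.1238 = 3.1907
Step 3: Objective decrease = 0.5 * g^T H^(-1) g = 1.5954


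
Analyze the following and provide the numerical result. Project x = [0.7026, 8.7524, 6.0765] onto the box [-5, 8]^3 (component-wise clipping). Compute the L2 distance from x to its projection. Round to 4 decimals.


Project each component onto [-5, 8].
clip(0.7026) = 0.7026, clip(8.7524) = 8.0, clip(6.0765) = 6.0765
Projection = [0.7026, 8.0, 6.0765]
Squared diffs: [0.0, 0.5661, 0.0]
Distance = sqrt(0.5661) = 0.7524


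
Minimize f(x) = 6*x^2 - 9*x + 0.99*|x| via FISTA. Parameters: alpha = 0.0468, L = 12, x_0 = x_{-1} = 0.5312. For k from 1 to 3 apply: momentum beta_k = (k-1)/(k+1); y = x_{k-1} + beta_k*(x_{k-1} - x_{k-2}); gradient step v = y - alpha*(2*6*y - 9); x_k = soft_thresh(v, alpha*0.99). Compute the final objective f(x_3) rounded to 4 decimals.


FISTA on f(x) = 6*x^2 - 9*x + 0.99*|x|
L = 12, alpha = 0.0468
Iteration 1: beta = 0.0, y = 0.5312 + 0.0*(0.5312 - 0.5312) = 0.5312
  grad(y) = -2.6256, v = y - alpha*grad = 0.6541
  prox(v) = soft_thresh(0.6541, 0.0463) = 0.6077
Iteration 2: beta = 0.3333, y = 0.6077 + 0.3333*(0.6077 - 0.5312) = 0.6333
  grad(y) = -1.4009, v = y - alpha*grad = 0.6988
  prox(v) = soft_thresh(0.6988, 0.0463) = 0.6525
Iteration 3: beta = 0.5, y = 0.6525 + 0.5*(0.6525 - 0.6077) = 0.6749
  grad(y) = -0.9017, v = y - alpha*grad = 0.7171
  prox(v) = soft_thresh(0.7171, 0.0463) = 0.6707
f(x_3) = 6*0.6707^2 - 9*0.6707 + 0.99*|0.6707| = -2.6733


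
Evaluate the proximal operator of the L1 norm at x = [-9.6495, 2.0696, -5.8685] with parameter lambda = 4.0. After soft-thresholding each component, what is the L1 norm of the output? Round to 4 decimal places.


Soft-thresholding with lambda = 4.0:
prox(-9.6495) = sign(-9.6495)*max(|-9.6495| - 4.0, 0) = -5.6495
prox(2.0696) = sign(2.0696)*max(|2.0696| - 4.0, 0) = 0.0
prox(-5.8685) = sign(-5.8685)*max(|-5.8685| - 4.0, 0) = -1.8685
prox(x) = [-5.6495, 0.0, -1.8685]
||prox(x)||_1 = 5.6495 + 0.0 + 1.8685 = 7.518
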